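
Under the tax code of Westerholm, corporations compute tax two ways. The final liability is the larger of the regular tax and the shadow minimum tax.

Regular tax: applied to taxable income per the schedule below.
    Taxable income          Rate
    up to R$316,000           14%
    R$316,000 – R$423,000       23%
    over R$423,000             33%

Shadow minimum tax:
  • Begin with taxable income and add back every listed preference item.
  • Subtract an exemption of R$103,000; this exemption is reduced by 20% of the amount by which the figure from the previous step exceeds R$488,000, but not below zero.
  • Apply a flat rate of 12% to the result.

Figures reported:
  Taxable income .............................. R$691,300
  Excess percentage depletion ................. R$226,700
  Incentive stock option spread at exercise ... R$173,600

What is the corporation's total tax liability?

Shadow minimum tax:
  Adjusted income: R$691,300 + R$226,700 + R$173,600 = R$1,091,600
  Exemption: 20% × (R$1,091,600 − R$488,000) = R$120,720 ≥ R$103,000, so the exemption is fully phased out
  Base: R$1,091,600 − R$0 = R$1,091,600
  R$1,091,600 × 12% = R$130,992

Regular tax:
  R$316,000 × 14% = R$44,240
  R$107,000 × 23% = R$24,610
  R$268,300 × 33% = R$88,539
  → R$157,389

R$157,389 > R$130,992, so the regular tax governs.

R$157,389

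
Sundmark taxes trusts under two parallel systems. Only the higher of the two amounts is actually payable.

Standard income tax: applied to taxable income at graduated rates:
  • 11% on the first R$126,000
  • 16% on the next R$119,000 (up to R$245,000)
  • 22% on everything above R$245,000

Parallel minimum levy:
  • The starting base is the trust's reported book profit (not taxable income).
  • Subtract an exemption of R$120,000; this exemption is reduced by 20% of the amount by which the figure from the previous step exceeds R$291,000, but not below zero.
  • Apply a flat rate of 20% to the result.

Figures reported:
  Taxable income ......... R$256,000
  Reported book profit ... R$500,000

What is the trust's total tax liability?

Standard income tax:
  R$126,000 × 11% = R$13,860
  R$119,000 × 16% = R$19,040
  R$11,000 × 22% = R$2,420
  → R$35,320

Parallel minimum levy:
  Base (reported book profit): R$500,000
  Exemption: R$120,000 − 20% × (R$500,000 − R$291,000) = R$120,000 − R$41,800 = R$78,200
  Base: R$500,000 − R$78,200 = R$421,800
  R$421,800 × 20% = R$84,360

R$84,360 > R$35,320, so the parallel minimum levy is the binding amount.

R$84,360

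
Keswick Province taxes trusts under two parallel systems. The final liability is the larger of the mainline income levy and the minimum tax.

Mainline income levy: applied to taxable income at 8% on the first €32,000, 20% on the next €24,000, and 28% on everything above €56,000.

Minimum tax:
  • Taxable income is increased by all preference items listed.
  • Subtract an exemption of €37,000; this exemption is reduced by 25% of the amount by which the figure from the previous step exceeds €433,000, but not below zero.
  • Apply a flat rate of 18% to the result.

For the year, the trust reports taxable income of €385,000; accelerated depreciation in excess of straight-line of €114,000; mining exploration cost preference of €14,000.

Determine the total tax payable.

Minimum tax:
  Adjusted income: €385,000 + €114,000 + €14,000 = €513,000
  Exemption: €37,000 − 25% × (€513,000 − €433,000) = €37,000 − €20,000 = €17,000
  Base: €513,000 − €17,000 = €496,000
  €496,000 × 18% = €89,280

Mainline income levy:
  €32,000 × 8% = €2,560
  €24,000 × 20% = €4,800
  €329,000 × 28% = €92,120
  → €99,480

€99,480 > €89,280, so the mainline income levy governs.

€99,480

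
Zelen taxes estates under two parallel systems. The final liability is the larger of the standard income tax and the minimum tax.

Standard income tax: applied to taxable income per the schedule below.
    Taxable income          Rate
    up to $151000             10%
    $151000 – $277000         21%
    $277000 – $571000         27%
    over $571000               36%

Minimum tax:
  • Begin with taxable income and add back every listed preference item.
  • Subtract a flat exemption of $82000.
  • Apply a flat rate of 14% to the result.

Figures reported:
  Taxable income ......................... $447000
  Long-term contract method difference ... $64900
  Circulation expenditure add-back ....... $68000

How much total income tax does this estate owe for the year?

$87460

Standard income tax:
  $151000 × 10% = $15100
  $126000 × 21% = $26460
  $170000 × 27% = $45900
  → $87460

Minimum tax:
  Adjusted income: $447000 + $64900 + $68000 = $579900
  Less exemption $82000 → base $497900
  $497900 × 14% = $69706

$87460 > $69706, so the standard income tax governs.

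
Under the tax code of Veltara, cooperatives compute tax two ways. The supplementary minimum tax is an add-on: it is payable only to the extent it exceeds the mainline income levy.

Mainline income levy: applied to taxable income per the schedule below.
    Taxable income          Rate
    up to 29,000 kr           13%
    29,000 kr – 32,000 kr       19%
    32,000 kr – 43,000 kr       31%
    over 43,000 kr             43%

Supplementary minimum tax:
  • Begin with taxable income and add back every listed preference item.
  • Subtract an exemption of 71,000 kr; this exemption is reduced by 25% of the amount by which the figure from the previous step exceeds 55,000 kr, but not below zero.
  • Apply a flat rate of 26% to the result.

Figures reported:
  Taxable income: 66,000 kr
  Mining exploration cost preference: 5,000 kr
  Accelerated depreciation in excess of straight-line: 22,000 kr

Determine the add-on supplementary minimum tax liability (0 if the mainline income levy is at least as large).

Supplementary minimum tax:
  Adjusted income: 66,000 kr + 5,000 kr + 22,000 kr = 93,000 kr
  Exemption: 71,000 kr − 25% × (93,000 kr − 55,000 kr) = 71,000 kr − 9,500 kr = 61,500 kr
  Base: 93,000 kr − 61,500 kr = 31,500 kr
  31,500 kr × 26% = 8,190 kr

Mainline income levy:
  29,000 kr × 13% = 3,770 kr
  3,000 kr × 19% = 570 kr
  11,000 kr × 31% = 3,410 kr
  23,000 kr × 43% = 9,890 kr
  → 17,640 kr

8,190 kr ≤ 17,640 kr, so no add-on is due.

0 kr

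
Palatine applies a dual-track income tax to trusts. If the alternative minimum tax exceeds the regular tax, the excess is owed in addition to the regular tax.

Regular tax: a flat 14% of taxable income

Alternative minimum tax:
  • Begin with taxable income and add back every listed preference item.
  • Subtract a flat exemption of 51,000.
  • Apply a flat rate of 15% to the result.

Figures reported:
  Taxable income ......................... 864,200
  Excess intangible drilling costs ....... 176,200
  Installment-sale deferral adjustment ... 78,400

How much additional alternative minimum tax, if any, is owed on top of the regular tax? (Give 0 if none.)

Alternative minimum tax:
  Adjusted income: 864,200 + 176,200 + 78,400 = 1,118,800
  Less exemption 51,000 → base 1,067,800
  1,067,800 × 15% = 160,170

Regular tax:
  864,200 × 14% = 120,988

Excess of alternative minimum tax over regular tax: 160,170 − 120,988 = 39,182.

39,182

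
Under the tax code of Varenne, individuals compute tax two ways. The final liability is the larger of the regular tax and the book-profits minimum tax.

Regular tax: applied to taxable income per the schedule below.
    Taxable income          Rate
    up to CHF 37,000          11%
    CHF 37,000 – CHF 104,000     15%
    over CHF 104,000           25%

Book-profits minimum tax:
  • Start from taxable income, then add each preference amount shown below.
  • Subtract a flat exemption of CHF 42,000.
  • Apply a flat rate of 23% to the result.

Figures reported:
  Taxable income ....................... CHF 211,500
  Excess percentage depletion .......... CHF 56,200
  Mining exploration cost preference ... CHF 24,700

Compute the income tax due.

Regular tax:
  CHF 37,000 × 11% = CHF 4,070
  CHF 67,000 × 15% = CHF 10,050
  CHF 107,500 × 25% = CHF 26,875
  → CHF 40,995

Book-profits minimum tax:
  Adjusted income: CHF 211,500 + CHF 56,200 + CHF 24,700 = CHF 292,400
  Less exemption CHF 42,000 → base CHF 250,400
  CHF 250,400 × 23% = CHF 57,592

CHF 57,592 > CHF 40,995, so the book-profits minimum tax is the binding amount.

CHF 57,592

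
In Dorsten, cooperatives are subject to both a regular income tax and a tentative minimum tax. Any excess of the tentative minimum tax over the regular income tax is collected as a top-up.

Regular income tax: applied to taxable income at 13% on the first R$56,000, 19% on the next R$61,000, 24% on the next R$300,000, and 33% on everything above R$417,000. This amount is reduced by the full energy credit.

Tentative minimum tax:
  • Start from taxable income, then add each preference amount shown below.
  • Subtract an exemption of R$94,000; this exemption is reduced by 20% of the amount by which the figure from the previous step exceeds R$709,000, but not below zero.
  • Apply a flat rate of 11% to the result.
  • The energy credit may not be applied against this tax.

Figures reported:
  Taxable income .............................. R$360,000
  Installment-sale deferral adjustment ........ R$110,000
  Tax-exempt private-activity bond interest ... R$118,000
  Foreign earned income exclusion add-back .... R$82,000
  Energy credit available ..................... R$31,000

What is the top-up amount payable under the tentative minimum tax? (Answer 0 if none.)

R$17,170

Tentative minimum tax:
  Adjusted income: R$360,000 + R$110,000 + R$118,000 + R$82,000 = R$670,000
  Exemption: R$670,000 ≤ R$709,000, so full R$94,000 applies
  Base: R$670,000 − R$94,000 = R$576,000
  R$576,000 × 11% = R$63,360

Regular income tax:
  R$56,000 × 13% = R$7,280
  R$61,000 × 19% = R$11,590
  R$243,000 × 24% = R$58,320
  → R$77,190
  Less energy credit R$31,000 → R$46,190

Excess of tentative minimum tax over regular income tax: R$63,360 − R$46,190 = R$17,170.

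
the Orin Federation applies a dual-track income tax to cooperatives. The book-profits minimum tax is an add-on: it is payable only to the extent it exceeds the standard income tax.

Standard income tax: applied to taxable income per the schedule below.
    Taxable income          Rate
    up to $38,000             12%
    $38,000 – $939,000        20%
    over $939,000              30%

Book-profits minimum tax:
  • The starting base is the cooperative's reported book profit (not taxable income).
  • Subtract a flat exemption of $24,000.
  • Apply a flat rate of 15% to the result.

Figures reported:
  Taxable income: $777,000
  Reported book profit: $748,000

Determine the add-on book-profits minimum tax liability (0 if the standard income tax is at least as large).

Standard income tax:
  $38,000 × 12% = $4,560
  $739,000 × 20% = $147,800
  → $152,360

Book-profits minimum tax:
  Base (reported book profit): $748,000
  Less exemption $24,000 → base $724,000
  $724,000 × 15% = $108,600

$108,600 ≤ $152,360, so no add-on is due.

$0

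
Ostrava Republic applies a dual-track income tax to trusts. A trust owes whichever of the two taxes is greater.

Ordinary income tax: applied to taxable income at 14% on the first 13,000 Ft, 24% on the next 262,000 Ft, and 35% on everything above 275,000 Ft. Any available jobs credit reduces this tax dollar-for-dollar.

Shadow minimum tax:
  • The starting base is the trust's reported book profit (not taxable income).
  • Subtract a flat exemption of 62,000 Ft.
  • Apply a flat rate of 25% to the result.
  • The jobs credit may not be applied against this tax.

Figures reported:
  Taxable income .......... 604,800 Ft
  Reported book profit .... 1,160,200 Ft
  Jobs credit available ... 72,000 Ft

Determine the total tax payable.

274,550 Ft

Ordinary income tax:
  13,000 Ft × 14% = 1,820 Ft
  262,000 Ft × 24% = 62,880 Ft
  329,800 Ft × 35% = 115,430 Ft
  → 180,130 Ft
  Less jobs credit 72,000 Ft → 108,130 Ft

Shadow minimum tax:
  Base (reported book profit): 1,160,200 Ft
  Less exemption 62,000 Ft → base 1,098,200 Ft
  1,098,200 Ft × 25% = 274,550 Ft

274,550 Ft > 108,130 Ft, so the shadow minimum tax is the binding amount.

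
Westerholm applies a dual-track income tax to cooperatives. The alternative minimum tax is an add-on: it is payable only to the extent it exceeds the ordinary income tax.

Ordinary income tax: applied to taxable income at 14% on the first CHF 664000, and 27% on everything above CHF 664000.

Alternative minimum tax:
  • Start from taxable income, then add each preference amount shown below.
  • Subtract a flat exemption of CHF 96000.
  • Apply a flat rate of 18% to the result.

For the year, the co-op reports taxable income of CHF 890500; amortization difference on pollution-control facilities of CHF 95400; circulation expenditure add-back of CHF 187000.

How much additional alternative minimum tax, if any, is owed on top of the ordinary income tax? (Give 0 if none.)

Alternative minimum tax:
  Adjusted income: CHF 890500 + CHF 95400 + CHF 187000 = CHF 1172900
  Less exemption CHF 96000 → base CHF 1076900
  CHF 1076900 × 18% = CHF 193842

Ordinary income tax:
  CHF 664000 × 14% = CHF 92960
  CHF 226500 × 27% = CHF 61155
  → CHF 154115

Excess of alternative minimum tax over ordinary income tax: CHF 193842 − CHF 154115 = CHF 39727.

CHF 39727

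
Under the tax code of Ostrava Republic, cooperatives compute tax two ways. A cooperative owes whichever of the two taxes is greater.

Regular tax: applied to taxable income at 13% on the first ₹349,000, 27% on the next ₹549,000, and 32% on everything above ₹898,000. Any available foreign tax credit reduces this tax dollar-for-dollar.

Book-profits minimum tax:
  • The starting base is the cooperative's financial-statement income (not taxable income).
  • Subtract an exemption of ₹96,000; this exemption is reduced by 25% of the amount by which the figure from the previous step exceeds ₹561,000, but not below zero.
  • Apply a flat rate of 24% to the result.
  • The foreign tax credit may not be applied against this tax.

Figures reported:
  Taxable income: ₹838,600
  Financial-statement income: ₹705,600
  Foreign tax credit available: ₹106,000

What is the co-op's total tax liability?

₹154,980

Book-profits minimum tax:
  Base (financial-statement income): ₹705,600
  Exemption: ₹96,000 − 25% × (₹705,600 − ₹561,000) = ₹96,000 − ₹36,150 = ₹59,850
  Base: ₹705,600 − ₹59,850 = ₹645,750
  ₹645,750 × 24% = ₹154,980

Regular tax:
  ₹349,000 × 13% = ₹45,370
  ₹489,600 × 27% = ₹132,192
  → ₹177,562
  Less foreign tax credit ₹106,000 → ₹71,562

₹154,980 > ₹71,562, so the book-profits minimum tax is the binding amount.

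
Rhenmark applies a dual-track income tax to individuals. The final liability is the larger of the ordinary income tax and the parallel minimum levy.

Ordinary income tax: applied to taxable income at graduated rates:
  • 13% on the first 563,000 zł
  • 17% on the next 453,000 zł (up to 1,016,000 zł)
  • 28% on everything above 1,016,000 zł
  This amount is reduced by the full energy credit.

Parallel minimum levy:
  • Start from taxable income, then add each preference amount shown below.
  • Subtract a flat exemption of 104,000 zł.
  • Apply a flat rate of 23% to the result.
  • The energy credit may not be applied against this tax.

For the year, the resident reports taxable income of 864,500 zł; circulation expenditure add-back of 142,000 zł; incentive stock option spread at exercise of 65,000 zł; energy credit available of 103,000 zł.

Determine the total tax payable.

222,525 zł

Ordinary income tax:
  563,000 zł × 13% = 73,190 zł
  301,500 zł × 17% = 51,255 zł
  → 124,445 zł
  Less energy credit 103,000 zł → 21,445 zł

Parallel minimum levy:
  Adjusted income: 864,500 zł + 142,000 zł + 65,000 zł = 1,071,500 zł
  Less exemption 104,000 zł → base 967,500 zł
  967,500 zł × 23% = 222,525 zł

222,525 zł > 21,445 zł, so the parallel minimum levy is the binding amount.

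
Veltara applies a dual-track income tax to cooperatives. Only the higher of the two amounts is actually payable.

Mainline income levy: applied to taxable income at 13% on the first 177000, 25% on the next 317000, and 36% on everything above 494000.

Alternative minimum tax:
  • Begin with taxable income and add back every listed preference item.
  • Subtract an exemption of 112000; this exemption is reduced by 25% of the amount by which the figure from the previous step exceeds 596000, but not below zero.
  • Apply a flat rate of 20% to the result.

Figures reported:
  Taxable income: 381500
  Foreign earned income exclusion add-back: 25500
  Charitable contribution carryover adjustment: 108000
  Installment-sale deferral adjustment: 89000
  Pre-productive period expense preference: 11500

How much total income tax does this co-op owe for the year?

101675

Mainline income levy:
  177000 × 13% = 23010
  204500 × 25% = 51125
  → 74135

Alternative minimum tax:
  Adjusted income: 381500 + 25500 + 108000 + 89000 + 11500 = 615500
  Exemption: 112000 − 25% × (615500 − 596000) = 112000 − 4875 = 107125
  Base: 615500 − 107125 = 508375
  508375 × 20% = 101675

101675 > 74135, so the alternative minimum tax is the binding amount.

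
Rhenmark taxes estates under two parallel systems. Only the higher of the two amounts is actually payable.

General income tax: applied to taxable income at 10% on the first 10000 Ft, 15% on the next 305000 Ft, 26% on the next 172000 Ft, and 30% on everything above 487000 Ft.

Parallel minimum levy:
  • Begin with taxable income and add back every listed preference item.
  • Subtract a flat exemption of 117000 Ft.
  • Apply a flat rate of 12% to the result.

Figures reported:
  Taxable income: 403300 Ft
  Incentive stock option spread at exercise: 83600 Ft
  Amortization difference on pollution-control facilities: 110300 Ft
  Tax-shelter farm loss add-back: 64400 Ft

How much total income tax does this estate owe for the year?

Parallel minimum levy:
  Adjusted income: 403300 Ft + 83600 Ft + 110300 Ft + 64400 Ft = 661600 Ft
  Less exemption 117000 Ft → base 544600 Ft
  544600 Ft × 12% = 65352 Ft

General income tax:
  10000 Ft × 10% = 1000 Ft
  305000 Ft × 15% = 45750 Ft
  88300 Ft × 26% = 22958 Ft
  → 69708 Ft

69708 Ft > 65352 Ft, so the general income tax governs.

69708 Ft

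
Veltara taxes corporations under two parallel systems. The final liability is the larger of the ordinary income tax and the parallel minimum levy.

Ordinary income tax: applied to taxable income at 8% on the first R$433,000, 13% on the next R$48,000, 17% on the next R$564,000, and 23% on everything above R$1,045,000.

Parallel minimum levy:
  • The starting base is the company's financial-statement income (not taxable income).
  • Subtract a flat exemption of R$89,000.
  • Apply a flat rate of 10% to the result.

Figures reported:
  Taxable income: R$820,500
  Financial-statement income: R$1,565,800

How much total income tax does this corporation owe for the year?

Ordinary income tax:
  R$433,000 × 8% = R$34,640
  R$48,000 × 13% = R$6,240
  R$339,500 × 17% = R$57,715
  → R$98,595

Parallel minimum levy:
  Base (financial-statement income): R$1,565,800
  Less exemption R$89,000 → base R$1,476,800
  R$1,476,800 × 10% = R$147,680

R$147,680 > R$98,595, so the parallel minimum levy is the binding amount.

R$147,680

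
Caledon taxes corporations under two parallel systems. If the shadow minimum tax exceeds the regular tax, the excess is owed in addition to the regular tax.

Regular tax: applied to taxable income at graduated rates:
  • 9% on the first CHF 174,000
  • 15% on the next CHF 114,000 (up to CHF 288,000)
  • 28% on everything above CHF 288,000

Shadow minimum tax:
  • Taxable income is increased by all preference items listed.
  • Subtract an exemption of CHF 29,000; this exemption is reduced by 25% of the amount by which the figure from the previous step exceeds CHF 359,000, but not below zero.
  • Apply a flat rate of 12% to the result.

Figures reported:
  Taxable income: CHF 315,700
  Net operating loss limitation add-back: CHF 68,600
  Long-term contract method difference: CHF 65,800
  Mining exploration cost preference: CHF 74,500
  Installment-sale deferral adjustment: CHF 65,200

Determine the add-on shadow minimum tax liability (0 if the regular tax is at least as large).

CHF 30,260

Regular tax:
  CHF 174,000 × 9% = CHF 15,660
  CHF 114,000 × 15% = CHF 17,100
  CHF 27,700 × 28% = CHF 7,756
  → CHF 40,516

Shadow minimum tax:
  Adjusted income: CHF 315,700 + CHF 68,600 + CHF 65,800 + CHF 74,500 + CHF 65,200 = CHF 589,800
  Exemption: 25% × (CHF 589,800 − CHF 359,000) = CHF 57,700 ≥ CHF 29,000, so the exemption is fully phased out
  Base: CHF 589,800 − CHF 0 = CHF 589,800
  CHF 589,800 × 12% = CHF 70,776

Excess of shadow minimum tax over regular tax: CHF 70,776 − CHF 40,516 = CHF 30,260.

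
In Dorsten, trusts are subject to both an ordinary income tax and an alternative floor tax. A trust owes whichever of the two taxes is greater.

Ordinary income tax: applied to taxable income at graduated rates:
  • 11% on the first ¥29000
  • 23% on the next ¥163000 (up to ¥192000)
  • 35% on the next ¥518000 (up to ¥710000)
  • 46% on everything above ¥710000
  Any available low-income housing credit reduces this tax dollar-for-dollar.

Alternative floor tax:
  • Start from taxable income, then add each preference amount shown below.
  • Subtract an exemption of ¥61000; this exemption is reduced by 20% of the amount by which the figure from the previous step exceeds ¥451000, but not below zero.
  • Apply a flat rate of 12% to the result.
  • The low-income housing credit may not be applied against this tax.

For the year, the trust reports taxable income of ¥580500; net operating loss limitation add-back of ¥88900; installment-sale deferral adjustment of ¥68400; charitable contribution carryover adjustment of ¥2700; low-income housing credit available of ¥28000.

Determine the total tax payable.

Alternative floor tax:
  Adjusted income: ¥580500 + ¥88900 + ¥68400 + ¥2700 = ¥740500
  Exemption: ¥61000 − 20% × (¥740500 − ¥451000) = ¥61000 − ¥57900 = ¥3100
  Base: ¥740500 − ¥3100 = ¥737400
  ¥737400 × 12% = ¥88488

Ordinary income tax:
  ¥29000 × 11% = ¥3190
  ¥163000 × 23% = ¥37490
  ¥388500 × 35% = ¥135975
  → ¥176655
  Less low-income housing credit ¥28000 → ¥148655

¥148655 > ¥88488, so the ordinary income tax governs.

¥148655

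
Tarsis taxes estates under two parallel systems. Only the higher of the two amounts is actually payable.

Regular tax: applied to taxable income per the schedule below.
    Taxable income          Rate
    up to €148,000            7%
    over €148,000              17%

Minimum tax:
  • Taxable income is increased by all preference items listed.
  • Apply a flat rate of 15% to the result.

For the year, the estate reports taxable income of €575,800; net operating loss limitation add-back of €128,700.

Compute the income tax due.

€105,675

Minimum tax:
  Adjusted income: €575,800 + €128,700 = €704,500
  €704,500 × 15% = €105,675

Regular tax:
  €148,000 × 7% = €10,360
  €427,800 × 17% = €72,726
  → €83,086

€105,675 > €83,086, so the minimum tax is the binding amount.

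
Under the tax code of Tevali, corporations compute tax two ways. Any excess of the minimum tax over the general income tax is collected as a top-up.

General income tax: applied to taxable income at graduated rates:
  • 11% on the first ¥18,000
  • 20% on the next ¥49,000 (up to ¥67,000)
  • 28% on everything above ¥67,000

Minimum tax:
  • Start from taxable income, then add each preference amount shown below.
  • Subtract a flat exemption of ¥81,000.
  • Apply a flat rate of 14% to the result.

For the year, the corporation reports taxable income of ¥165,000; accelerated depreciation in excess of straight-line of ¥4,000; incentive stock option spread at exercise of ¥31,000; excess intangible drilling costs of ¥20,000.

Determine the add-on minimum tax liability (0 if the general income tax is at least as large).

¥0

General income tax:
  ¥18,000 × 11% = ¥1,980
  ¥49,000 × 20% = ¥9,800
  ¥98,000 × 28% = ¥27,440
  → ¥39,220

Minimum tax:
  Adjusted income: ¥165,000 + ¥4,000 + ¥31,000 + ¥20,000 = ¥220,000
  Less exemption ¥81,000 → base ¥139,000
  ¥139,000 × 14% = ¥19,460

¥19,460 ≤ ¥39,220, so no add-on is due.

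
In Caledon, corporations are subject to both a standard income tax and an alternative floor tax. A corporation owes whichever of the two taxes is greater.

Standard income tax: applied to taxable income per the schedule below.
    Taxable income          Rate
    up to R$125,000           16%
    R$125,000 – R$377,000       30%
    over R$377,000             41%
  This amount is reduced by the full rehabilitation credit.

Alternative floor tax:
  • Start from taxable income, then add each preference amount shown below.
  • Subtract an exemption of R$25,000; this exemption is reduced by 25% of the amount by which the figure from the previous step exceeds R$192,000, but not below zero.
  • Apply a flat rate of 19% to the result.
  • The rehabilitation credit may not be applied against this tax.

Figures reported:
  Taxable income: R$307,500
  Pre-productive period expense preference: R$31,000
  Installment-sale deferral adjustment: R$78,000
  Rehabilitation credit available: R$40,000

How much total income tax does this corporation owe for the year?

R$79,135

Alternative floor tax:
  Adjusted income: R$307,500 + R$31,000 + R$78,000 = R$416,500
  Exemption: 25% × (R$416,500 − R$192,000) = R$56,125 ≥ R$25,000, so the exemption is fully phased out
  Base: R$416,500 − R$0 = R$416,500
  R$416,500 × 19% = R$79,135

Standard income tax:
  R$125,000 × 16% = R$20,000
  R$182,500 × 30% = R$54,750
  → R$74,750
  Less rehabilitation credit R$40,000 → R$34,750

R$79,135 > R$34,750, so the alternative floor tax is the binding amount.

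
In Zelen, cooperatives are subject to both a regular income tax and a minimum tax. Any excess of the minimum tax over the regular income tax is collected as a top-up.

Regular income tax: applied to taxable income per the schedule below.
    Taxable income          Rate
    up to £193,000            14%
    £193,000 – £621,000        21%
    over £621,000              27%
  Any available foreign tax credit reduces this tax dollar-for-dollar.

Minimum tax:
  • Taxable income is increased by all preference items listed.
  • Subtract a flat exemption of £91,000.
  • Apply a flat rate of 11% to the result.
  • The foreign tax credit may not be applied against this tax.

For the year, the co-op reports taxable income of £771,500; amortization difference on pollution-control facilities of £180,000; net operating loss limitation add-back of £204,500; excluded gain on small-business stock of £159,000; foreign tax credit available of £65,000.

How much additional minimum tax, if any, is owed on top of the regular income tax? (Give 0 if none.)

Regular income tax:
  £193,000 × 14% = £27,020
  £428,000 × 21% = £89,880
  £150,500 × 27% = £40,635
  → £157,535
  Less foreign tax credit £65,000 → £92,535

Minimum tax:
  Adjusted income: £771,500 + £180,000 + £204,500 + £159,000 = £1,315,000
  Less exemption £91,000 → base £1,224,000
  £1,224,000 × 11% = £134,640

Excess of minimum tax over regular income tax: £134,640 − £92,535 = £42,105.

£42,105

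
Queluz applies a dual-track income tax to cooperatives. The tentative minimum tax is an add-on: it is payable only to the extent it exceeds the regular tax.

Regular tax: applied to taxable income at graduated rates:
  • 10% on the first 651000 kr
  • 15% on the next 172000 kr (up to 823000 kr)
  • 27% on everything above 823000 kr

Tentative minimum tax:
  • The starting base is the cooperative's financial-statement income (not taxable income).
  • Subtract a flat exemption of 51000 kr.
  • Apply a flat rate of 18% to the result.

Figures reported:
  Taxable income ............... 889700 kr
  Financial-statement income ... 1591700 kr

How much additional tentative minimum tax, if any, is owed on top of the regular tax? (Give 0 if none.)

Tentative minimum tax:
  Base (financial-statement income): 1591700 kr
  Less exemption 51000 kr → base 1540700 kr
  1540700 kr × 18% = 277326 kr

Regular tax:
  651000 kr × 10% = 65100 kr
  172000 kr × 15% = 25800 kr
  66700 kr × 27% = 18009 kr
  → 108909 kr

Excess of tentative minimum tax over regular tax: 277326 kr − 108909 kr = 168417 kr.

168417 kr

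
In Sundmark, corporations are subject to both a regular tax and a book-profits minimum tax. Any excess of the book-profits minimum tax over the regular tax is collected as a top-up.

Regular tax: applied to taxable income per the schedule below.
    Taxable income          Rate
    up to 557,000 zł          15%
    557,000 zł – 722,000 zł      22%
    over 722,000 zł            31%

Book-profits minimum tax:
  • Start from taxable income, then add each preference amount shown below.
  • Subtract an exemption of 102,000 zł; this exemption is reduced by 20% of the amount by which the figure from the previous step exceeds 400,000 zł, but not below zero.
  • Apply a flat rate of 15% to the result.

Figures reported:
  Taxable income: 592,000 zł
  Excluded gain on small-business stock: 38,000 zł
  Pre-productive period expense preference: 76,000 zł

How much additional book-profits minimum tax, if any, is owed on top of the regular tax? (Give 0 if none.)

Regular tax:
  557,000 zł × 15% = 83,550 zł
  35,000 zł × 22% = 7,700 zł
  → 91,250 zł

Book-profits minimum tax:
  Adjusted income: 592,000 zł + 38,000 zł + 76,000 zł = 706,000 zł
  Exemption: 102,000 zł − 20% × (706,000 zł − 400,000 zł) = 102,000 zł − 61,200 zł = 40,800 zł
  Base: 706,000 zł − 40,800 zł = 665,200 zł
  665,200 zł × 15% = 99,780 zł

Excess of book-profits minimum tax over regular tax: 99,780 zł − 91,250 zł = 8,530 zł.

8,530 zł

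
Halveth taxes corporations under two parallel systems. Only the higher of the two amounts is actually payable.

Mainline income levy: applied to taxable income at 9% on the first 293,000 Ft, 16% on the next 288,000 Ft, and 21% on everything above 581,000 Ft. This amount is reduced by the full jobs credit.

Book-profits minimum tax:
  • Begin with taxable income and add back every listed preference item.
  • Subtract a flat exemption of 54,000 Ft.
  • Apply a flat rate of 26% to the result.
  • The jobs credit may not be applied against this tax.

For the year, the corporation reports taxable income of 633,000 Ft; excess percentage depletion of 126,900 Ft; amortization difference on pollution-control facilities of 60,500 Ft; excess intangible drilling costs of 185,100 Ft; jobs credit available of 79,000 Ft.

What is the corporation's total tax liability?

247,390 Ft

Book-profits minimum tax:
  Adjusted income: 633,000 Ft + 126,900 Ft + 60,500 Ft + 185,100 Ft = 1,005,500 Ft
  Less exemption 54,000 Ft → base 951,500 Ft
  951,500 Ft × 26% = 247,390 Ft

Mainline income levy:
  293,000 Ft × 9% = 26,370 Ft
  288,000 Ft × 16% = 46,080 Ft
  52,000 Ft × 21% = 10,920 Ft
  → 83,370 Ft
  Less jobs credit 79,000 Ft → 4,370 Ft

247,390 Ft > 4,370 Ft, so the book-profits minimum tax is the binding amount.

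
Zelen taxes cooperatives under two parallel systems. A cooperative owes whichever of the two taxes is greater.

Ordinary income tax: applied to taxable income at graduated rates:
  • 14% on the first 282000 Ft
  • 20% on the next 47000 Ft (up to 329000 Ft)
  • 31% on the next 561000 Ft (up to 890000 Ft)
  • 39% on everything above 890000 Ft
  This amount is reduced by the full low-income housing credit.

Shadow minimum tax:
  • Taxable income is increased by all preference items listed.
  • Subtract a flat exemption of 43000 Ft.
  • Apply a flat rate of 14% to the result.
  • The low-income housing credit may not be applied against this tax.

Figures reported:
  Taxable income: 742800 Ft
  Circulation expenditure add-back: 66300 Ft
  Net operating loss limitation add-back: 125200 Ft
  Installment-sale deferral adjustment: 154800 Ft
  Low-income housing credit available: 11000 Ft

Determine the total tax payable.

166158 Ft

Ordinary income tax:
  282000 Ft × 14% = 39480 Ft
  47000 Ft × 20% = 9400 Ft
  413800 Ft × 31% = 128278 Ft
  → 177158 Ft
  Less low-income housing credit 11000 Ft → 166158 Ft

Shadow minimum tax:
  Adjusted income: 742800 Ft + 66300 Ft + 125200 Ft + 154800 Ft = 1089100 Ft
  Less exemption 43000 Ft → base 1046100 Ft
  1046100 Ft × 14% = 146454 Ft

166158 Ft > 146454 Ft, so the ordinary income tax governs.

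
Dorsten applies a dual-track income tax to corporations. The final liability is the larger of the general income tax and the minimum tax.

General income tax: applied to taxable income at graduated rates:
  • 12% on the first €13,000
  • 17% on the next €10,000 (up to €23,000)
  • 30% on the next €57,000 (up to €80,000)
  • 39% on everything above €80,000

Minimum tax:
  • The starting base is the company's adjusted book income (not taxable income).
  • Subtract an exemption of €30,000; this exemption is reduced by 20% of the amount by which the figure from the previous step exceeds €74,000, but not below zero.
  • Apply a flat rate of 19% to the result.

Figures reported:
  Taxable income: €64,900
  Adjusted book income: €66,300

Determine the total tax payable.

€15,830

Minimum tax:
  Base (adjusted book income): €66,300
  Exemption: €66,300 ≤ €74,000, so full €30,000 applies
  Base: €66,300 − €30,000 = €36,300
  €36,300 × 19% = €6,897

General income tax:
  €13,000 × 12% = €1,560
  €10,000 × 17% = €1,700
  €41,900 × 30% = €12,570
  → €15,830

€15,830 > €6,897, so the general income tax governs.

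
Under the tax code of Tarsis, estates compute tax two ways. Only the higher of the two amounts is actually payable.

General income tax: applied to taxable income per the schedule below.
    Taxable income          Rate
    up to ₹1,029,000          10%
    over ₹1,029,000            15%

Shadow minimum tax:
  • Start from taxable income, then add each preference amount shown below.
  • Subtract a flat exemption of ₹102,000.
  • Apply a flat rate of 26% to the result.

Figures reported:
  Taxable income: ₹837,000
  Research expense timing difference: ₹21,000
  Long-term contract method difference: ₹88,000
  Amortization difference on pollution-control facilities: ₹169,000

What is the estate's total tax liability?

General income tax:
  ₹837,000 × 10% = ₹83,700

Shadow minimum tax:
  Adjusted income: ₹837,000 + ₹21,000 + ₹88,000 + ₹169,000 = ₹1,115,000
  Less exemption ₹102,000 → base ₹1,013,000
  ₹1,013,000 × 26% = ₹263,380

₹263,380 > ₹83,700, so the shadow minimum tax is the binding amount.

₹263,380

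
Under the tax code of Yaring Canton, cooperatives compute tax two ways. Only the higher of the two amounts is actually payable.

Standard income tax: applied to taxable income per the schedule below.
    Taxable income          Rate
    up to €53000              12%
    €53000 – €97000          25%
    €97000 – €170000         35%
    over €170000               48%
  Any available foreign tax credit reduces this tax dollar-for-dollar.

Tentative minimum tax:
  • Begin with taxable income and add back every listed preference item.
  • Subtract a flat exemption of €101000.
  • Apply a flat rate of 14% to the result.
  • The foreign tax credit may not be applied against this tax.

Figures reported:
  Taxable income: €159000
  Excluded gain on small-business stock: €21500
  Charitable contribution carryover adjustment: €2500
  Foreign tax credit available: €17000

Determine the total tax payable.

Tentative minimum tax:
  Adjusted income: €159000 + €21500 + €2500 = €183000
  Less exemption €101000 → base €82000
  €82000 × 14% = €11480

Standard income tax:
  €53000 × 12% = €6360
  €44000 × 25% = €11000
  €62000 × 35% = €21700
  → €39060
  Less foreign tax credit €17000 → €22060

€22060 > €11480, so the standard income tax governs.

€22060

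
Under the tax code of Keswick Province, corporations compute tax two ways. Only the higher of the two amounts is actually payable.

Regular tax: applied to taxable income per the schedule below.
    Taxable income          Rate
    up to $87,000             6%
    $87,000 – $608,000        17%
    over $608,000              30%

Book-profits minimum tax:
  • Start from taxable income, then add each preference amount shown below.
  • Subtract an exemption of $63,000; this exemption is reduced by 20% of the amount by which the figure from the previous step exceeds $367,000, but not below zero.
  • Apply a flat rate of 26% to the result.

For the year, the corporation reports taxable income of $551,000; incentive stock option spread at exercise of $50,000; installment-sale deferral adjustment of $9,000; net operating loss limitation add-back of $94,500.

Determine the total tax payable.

Book-profits minimum tax:
  Adjusted income: $551,000 + $50,000 + $9,000 + $94,500 = $704,500
  Exemption: 20% × ($704,500 − $367,000) = $67,500 ≥ $63,000, so the exemption is fully phased out
  Base: $704,500 − $0 = $704,500
  $704,500 × 26% = $183,170

Regular tax:
  $87,000 × 6% = $5,220
  $464,000 × 17% = $78,880
  → $84,100

$183,170 > $84,100, so the book-profits minimum tax is the binding amount.

$183,170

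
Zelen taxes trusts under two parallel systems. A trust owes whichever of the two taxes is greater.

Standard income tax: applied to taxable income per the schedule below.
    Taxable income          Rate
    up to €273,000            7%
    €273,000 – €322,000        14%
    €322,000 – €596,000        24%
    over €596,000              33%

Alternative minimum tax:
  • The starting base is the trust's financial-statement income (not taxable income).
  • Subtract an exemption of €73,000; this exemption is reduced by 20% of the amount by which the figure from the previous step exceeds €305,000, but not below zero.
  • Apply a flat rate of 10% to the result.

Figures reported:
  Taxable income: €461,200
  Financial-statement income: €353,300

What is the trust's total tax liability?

Alternative minimum tax:
  Base (financial-statement income): €353,300
  Exemption: €73,000 − 20% × (€353,300 − €305,000) = €73,000 − €9,660 = €63,340
  Base: €353,300 − €63,340 = €289,960
  €289,960 × 10% = €28,996

Standard income tax:
  €273,000 × 7% = €19,110
  €49,000 × 14% = €6,860
  €139,200 × 24% = €33,408
  → €59,378

€59,378 > €28,996, so the standard income tax governs.

€59,378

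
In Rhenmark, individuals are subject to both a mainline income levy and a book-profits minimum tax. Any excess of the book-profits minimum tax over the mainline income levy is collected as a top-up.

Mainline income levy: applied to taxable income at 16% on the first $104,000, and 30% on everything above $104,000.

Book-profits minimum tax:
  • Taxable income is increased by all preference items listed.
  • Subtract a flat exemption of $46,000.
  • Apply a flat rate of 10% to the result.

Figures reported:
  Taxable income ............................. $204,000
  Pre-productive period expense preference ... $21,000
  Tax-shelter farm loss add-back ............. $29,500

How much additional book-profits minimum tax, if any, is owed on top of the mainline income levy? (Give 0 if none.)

Book-profits minimum tax:
  Adjusted income: $204,000 + $21,000 + $29,500 = $254,500
  Less exemption $46,000 → base $208,500
  $208,500 × 10% = $20,850

Mainline income levy:
  $104,000 × 16% = $16,640
  $100,000 × 30% = $30,000
  → $46,640

$20,850 ≤ $46,640, so no add-on is due.

$0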